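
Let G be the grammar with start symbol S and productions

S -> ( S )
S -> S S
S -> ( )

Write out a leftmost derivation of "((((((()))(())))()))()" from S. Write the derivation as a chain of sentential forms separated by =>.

S => SS => (S)S => ((S))S => ((SS))S => (((S)S))S => ((((S))S))S => ((((SS))S))S => (((((S)S))S))S => ((((((S))S))S))S => ((((((()))S))S))S => ((((((()))(S)))S))S => ((((((()))(())))S))S => ((((((()))(())))()))S => ((((((()))(())))()))()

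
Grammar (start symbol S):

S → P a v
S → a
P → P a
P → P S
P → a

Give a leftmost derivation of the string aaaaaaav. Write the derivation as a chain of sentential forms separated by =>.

S => Pav   [S → P a v]
Pav => Paav   [P → P a]
Paav => PSaav   [P → P S]
PSaav => PaSaav   [P → P a]
PaSaav => PSaSaav   [P → P S]
PSaSaav => PaSaSaav   [P → P a]
PaSaSaav => aaSaSaav   [P → a]
aaSaSaav => aaaaSaav   [S → a]
aaaaSaav => aaaaaaav   [S → a]

S => Pav => Paav => PSaav => PaSaav => PSaSaav => PaSaSaav => aaSaSaav => aaaaSaav => aaaaaaav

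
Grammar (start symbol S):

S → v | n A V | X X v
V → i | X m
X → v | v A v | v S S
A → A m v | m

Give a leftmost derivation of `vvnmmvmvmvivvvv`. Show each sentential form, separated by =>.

S => XXv => vXv => vvSSv => vvnAVSv => vvnAmvVSv => vvnAmvmvVSv => vvnAmvmvmvVSv => vvnmmvmvmvVSv => vvnmmvmvmviSv => vvnmmvmvmviXXvv => vvnmmvmvmvivXvv => vvnmmvmvmvivvvv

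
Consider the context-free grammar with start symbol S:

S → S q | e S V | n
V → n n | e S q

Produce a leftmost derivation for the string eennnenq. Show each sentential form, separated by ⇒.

S ⇒ eSV ⇒ eeSVV ⇒ eenVV ⇒ eennnV ⇒ eennneSq ⇒ eennnenq

S ⇒ eSV   [S → e S V]
eSV ⇒ eeSVV   [S → e S V]
eeSVV ⇒ eenVV   [S → n]
eenVV ⇒ eennnV   [V → n n]
eennnV ⇒ eennneSq   [V → e S q]
eennneSq ⇒ eennnenq   [S → n]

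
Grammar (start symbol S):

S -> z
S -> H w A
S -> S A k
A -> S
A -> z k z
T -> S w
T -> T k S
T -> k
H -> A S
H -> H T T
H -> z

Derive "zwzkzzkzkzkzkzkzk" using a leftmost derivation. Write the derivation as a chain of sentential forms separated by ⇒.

S⇒SAk⇒SAkAk⇒SAkAkAk⇒HwAAkAkAk⇒zwAAkAkAk⇒zwzkzAkAkAk⇒zwzkzzkzkAkAk⇒zwzkzzkzkzkzkAk⇒zwzkzzkzkzkzkzkzk

S ⇒ SAk   [S -> S A k]
SAk ⇒ SAkAk   [S -> S A k]
SAkAk ⇒ SAkAkAk   [S -> S A k]
SAkAkAk ⇒ HwAAkAkAk   [S -> H w A]
HwAAkAkAk ⇒ zwAAkAkAk   [H -> z]
zwAAkAkAk ⇒ zwzkzAkAkAk   [A -> z k z]
zwzkzAkAkAk ⇒ zwzkzzkzkAkAk   [A -> z k z]
zwzkzzkzkAkAk ⇒ zwzkzzkzkzkzkAk   [A -> z k z]
zwzkzzkzkzkzkAk ⇒ zwzkzzkzkzkzkzkzk   [A -> z k z]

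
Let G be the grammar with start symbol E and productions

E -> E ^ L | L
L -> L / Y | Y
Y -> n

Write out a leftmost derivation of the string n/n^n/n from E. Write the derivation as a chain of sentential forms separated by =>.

E => E^L => L^L => L/Y^L => Y/Y^L => n/Y^L => n/n^L => n/n^L/Y => n/n^Y/Y => n/n^n/Y => n/n^n/n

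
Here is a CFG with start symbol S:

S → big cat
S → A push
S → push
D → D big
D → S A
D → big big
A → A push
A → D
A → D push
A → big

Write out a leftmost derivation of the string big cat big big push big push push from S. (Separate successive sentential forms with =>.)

S => A push => D push => S A push => big cat A push => big cat D push push => big cat S A push push => big cat A push A push push => big cat D push A push push => big cat big big push A push push => big cat big big push big push push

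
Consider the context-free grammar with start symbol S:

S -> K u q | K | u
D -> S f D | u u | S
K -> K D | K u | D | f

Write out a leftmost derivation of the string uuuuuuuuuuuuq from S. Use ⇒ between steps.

S ⇒ Kuq ⇒ Kuuq ⇒ KDuuq ⇒ KDDuuq ⇒ KDDDuuq ⇒ KuDDDuuq ⇒ KDuDDDuuq ⇒ DDuDDDuuq ⇒ uuDuDDDuuq ⇒ uuSuDDDuuq ⇒ uuuuDDDuuq ⇒ uuuuuuDDuuq ⇒ uuuuuuuuDuuq ⇒ uuuuuuuuuuuuq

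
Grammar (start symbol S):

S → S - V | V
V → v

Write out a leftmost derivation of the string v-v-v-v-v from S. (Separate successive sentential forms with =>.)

S => S-V   [S → S - V]
S-V => S-V-V   [S → S - V]
S-V-V => S-V-V-V   [S → S - V]
S-V-V-V => S-V-V-V-V   [S → S - V]
S-V-V-V-V => V-V-V-V-V   [S → V]
V-V-V-V-V => v-V-V-V-V   [V → v]
v-V-V-V-V => v-v-V-V-V   [V → v]
v-v-V-V-V => v-v-v-V-V   [V → v]
v-v-v-V-V => v-v-v-v-V   [V → v]
v-v-v-v-V => v-v-v-v-v   [V → v]

S=>S-V=>S-V-V=>S-V-V-V=>S-V-V-V-V=>V-V-V-V-V=>v-V-V-V-V=>v-v-V-V-V=>v-v-v-V-V=>v-v-v-v-V=>v-v-v-v-v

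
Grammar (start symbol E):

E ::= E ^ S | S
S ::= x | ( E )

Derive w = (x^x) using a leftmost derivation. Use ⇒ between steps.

E ⇒ S ⇒ (E) ⇒ (E^S) ⇒ (S^S) ⇒ (x^S) ⇒ (x^x)

E ⇒ S   [E ::= S]
S ⇒ (E)   [S ::= ( E )]
(E) ⇒ (E^S)   [E ::= E ^ S]
(E^S) ⇒ (S^S)   [E ::= S]
(S^S) ⇒ (x^S)   [S ::= x]
(x^S) ⇒ (x^x)   [S ::= x]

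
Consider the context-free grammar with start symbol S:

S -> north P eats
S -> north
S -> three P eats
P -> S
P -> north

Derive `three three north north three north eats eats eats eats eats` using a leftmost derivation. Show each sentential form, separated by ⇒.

S ⇒ three P eats ⇒ three S eats ⇒ three three P eats eats ⇒ three three S eats eats ⇒ three three north P eats eats eats ⇒ three three north S eats eats eats ⇒ three three north north P eats eats eats eats ⇒ three three north north S eats eats eats eats ⇒ three three north north three P eats eats eats eats eats ⇒ three three north north three north eats eats eats eats eats

S ⇒ three P eats   [S -> three P eats]
three P eats ⇒ three S eats   [P -> S]
three S eats ⇒ three three P eats eats   [S -> three P eats]
three three P eats eats ⇒ three three S eats eats   [P -> S]
three three S eats eats ⇒ three three north P eats eats eats   [S -> north P eats]
three three north P eats eats eats ⇒ three three north S eats eats eats   [P -> S]
three three north S eats eats eats ⇒ three three north north P eats eats eats eats   [S -> north P eats]
three three north north P eats eats eats eats ⇒ three three north north S eats eats eats eats   [P -> S]
three three north north S eats eats eats eats ⇒ three three north north three P eats eats eats eats eats   [S -> three P eats]
three three north north three P eats eats eats eats eats ⇒ three three north north three north eats eats eats eats eats   [P -> north]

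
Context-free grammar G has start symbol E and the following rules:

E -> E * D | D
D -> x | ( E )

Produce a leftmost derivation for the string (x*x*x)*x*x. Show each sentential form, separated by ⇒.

E ⇒ E*D   [E -> E * D]
E*D ⇒ E*D*D   [E -> E * D]
E*D*D ⇒ D*D*D   [E -> D]
D*D*D ⇒ (E)*D*D   [D -> ( E )]
(E)*D*D ⇒ (E*D)*D*D   [E -> E * D]
(E*D)*D*D ⇒ (E*D*D)*D*D   [E -> E * D]
(E*D*D)*D*D ⇒ (D*D*D)*D*D   [E -> D]
(D*D*D)*D*D ⇒ (x*D*D)*D*D   [D -> x]
(x*D*D)*D*D ⇒ (x*x*D)*D*D   [D -> x]
(x*x*D)*D*D ⇒ (x*x*x)*D*D   [D -> x]
(x*x*x)*D*D ⇒ (x*x*x)*x*D   [D -> x]
(x*x*x)*x*D ⇒ (x*x*x)*x*x   [D -> x]

E ⇒ E*D ⇒ E*D*D ⇒ D*D*D ⇒ (E)*D*D ⇒ (E*D)*D*D ⇒ (E*D*D)*D*D ⇒ (D*D*D)*D*D ⇒ (x*D*D)*D*D ⇒ (x*x*D)*D*D ⇒ (x*x*x)*D*D ⇒ (x*x*x)*x*D ⇒ (x*x*x)*x*x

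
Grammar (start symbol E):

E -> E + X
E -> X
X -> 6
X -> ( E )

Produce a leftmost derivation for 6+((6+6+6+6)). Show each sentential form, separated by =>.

E=>E+X=>X+X=>6+X=>6+(E)=>6+(X)=>6+((E))=>6+((E+X))=>6+((E+X+X))=>6+((E+X+X+X))=>6+((X+X+X+X))=>6+((6+X+X+X))=>6+((6+6+X+X))=>6+((6+6+6+X))=>6+((6+6+6+6))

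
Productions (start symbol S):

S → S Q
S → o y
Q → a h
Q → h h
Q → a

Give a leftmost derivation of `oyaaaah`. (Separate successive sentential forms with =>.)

S => SQ => SQQ => SQQQ => SQQQQ => oyQQQQ => oyaQQQ => oyaaQQ => oyaaaQ => oyaaaah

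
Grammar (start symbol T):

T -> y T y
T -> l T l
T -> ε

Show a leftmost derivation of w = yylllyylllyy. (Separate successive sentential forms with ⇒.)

T ⇒ yTy   [T -> y T y]
yTy ⇒ yyTyy   [T -> y T y]
yyTyy ⇒ yylTlyy   [T -> l T l]
yylTlyy ⇒ yyllTllyy   [T -> l T l]
yyllTllyy ⇒ yylllTlllyy   [T -> l T l]
yylllTlllyy ⇒ yylllyTylllyy   [T -> y T y]
yylllyTylllyy ⇒ yylllyylllyy   [T -> ε]

T⇒yTy⇒yyTyy⇒yylTlyy⇒yyllTllyy⇒yylllTlllyy⇒yylllyTylllyy⇒yylllyylllyy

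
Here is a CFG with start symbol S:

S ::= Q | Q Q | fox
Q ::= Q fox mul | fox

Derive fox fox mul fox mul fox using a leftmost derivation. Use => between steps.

S => Q Q   [S ::= Q Q]
Q Q => Q fox mul Q   [Q ::= Q fox mul]
Q fox mul Q => Q fox mul fox mul Q   [Q ::= Q fox mul]
Q fox mul fox mul Q => fox fox mul fox mul Q   [Q ::= fox]
fox fox mul fox mul Q => fox fox mul fox mul fox   [Q ::= fox]

S => Q Q => Q fox mul Q => Q fox mul fox mul Q => fox fox mul fox mul Q => fox fox mul fox mul fox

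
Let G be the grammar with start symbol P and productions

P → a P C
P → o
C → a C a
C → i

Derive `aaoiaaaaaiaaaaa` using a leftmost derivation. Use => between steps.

P => aPC => aaPCC => aaoCC => aaoiC => aaoiaCa => aaoiaaCaa => aaoiaaaCaaa => aaoiaaaaCaaaa => aaoiaaaaaCaaaaa => aaoiaaaaaiaaaaa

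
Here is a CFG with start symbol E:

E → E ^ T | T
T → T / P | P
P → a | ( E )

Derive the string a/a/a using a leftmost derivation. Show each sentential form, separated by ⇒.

E ⇒ T   [E → T]
T ⇒ T/P   [T → T / P]
T/P ⇒ T/P/P   [T → T / P]
T/P/P ⇒ P/P/P   [T → P]
P/P/P ⇒ a/P/P   [P → a]
a/P/P ⇒ a/a/P   [P → a]
a/a/P ⇒ a/a/a   [P → a]

E ⇒ T ⇒ T/P ⇒ T/P/P ⇒ P/P/P ⇒ a/P/P ⇒ a/a/P ⇒ a/a/a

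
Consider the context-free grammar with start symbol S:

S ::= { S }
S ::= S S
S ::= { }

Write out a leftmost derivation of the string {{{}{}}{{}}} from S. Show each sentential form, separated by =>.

S=>{S}=>{SS}=>{{S}S}=>{{SS}S}=>{{{}S}S}=>{{{}{}}S}=>{{{}{}}{S}}=>{{{}{}}{{}}}

S => {S}   [S ::= { S }]
{S} => {SS}   [S ::= S S]
{SS} => {{S}S}   [S ::= { S }]
{{S}S} => {{SS}S}   [S ::= S S]
{{SS}S} => {{{}S}S}   [S ::= { }]
{{{}S}S} => {{{}{}}S}   [S ::= { }]
{{{}{}}S} => {{{}{}}{S}}   [S ::= { S }]
{{{}{}}{S}} => {{{}{}}{{}}}   [S ::= { }]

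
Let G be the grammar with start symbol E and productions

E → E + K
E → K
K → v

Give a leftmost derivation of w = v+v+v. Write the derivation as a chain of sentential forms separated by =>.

E => E+K   [E → E + K]
E+K => E+K+K   [E → E + K]
E+K+K => K+K+K   [E → K]
K+K+K => v+K+K   [K → v]
v+K+K => v+v+K   [K → v]
v+v+K => v+v+v   [K → v]

E => E+K => E+K+K => K+K+K => v+K+K => v+v+K => v+v+v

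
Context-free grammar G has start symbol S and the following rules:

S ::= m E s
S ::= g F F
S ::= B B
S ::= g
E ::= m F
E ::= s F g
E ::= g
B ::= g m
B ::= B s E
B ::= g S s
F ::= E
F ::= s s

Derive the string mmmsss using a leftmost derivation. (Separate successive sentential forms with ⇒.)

S ⇒ mEs ⇒ mmFs ⇒ mmEs ⇒ mmmFs ⇒ mmmsss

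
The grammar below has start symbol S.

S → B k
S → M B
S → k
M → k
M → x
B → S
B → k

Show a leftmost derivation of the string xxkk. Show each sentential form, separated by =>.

S => MB   [S → M B]
MB => xB   [M → x]
xB => xS   [B → S]
xS => xMB   [S → M B]
xMB => xxB   [M → x]
xxB => xxS   [B → S]
xxS => xxBk   [S → B k]
xxBk => xxSk   [B → S]
xxSk => xxkk   [S → k]

S=>MB=>xB=>xS=>xMB=>xxB=>xxS=>xxBk=>xxSk=>xxkk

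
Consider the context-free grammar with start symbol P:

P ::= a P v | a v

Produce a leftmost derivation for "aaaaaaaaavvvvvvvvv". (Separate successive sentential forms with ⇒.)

P ⇒ aPv   [P ::= a P v]
aPv ⇒ aaPvv   [P ::= a P v]
aaPvv ⇒ aaaPvvv   [P ::= a P v]
aaaPvvv ⇒ aaaaPvvvv   [P ::= a P v]
aaaaPvvvv ⇒ aaaaaPvvvvv   [P ::= a P v]
aaaaaPvvvvv ⇒ aaaaaaPvvvvvv   [P ::= a P v]
aaaaaaPvvvvvv ⇒ aaaaaaaPvvvvvvv   [P ::= a P v]
aaaaaaaPvvvvvvv ⇒ aaaaaaaaPvvvvvvvv   [P ::= a P v]
aaaaaaaaPvvvvvvvv ⇒ aaaaaaaaavvvvvvvvv   [P ::= a v]

P ⇒ aPv ⇒ aaPvv ⇒ aaaPvvv ⇒ aaaaPvvvv ⇒ aaaaaPvvvvv ⇒ aaaaaaPvvvvvv ⇒ aaaaaaaPvvvvvvv ⇒ aaaaaaaaPvvvvvvvv ⇒ aaaaaaaaavvvvvvvvv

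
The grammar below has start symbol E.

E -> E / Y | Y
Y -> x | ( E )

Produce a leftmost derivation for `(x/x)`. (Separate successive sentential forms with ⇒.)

E ⇒ Y ⇒ (E) ⇒ (E/Y) ⇒ (Y/Y) ⇒ (x/Y) ⇒ (x/x)

E ⇒ Y   [E -> Y]
Y ⇒ (E)   [Y -> ( E )]
(E) ⇒ (E/Y)   [E -> E / Y]
(E/Y) ⇒ (Y/Y)   [E -> Y]
(Y/Y) ⇒ (x/Y)   [Y -> x]
(x/Y) ⇒ (x/x)   [Y -> x]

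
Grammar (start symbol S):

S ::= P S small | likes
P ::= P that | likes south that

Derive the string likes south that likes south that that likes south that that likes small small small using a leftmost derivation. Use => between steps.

S => P S small => likes south that S small => likes south that P S small small => likes south that P that S small small => likes south that likes south that that S small small => likes south that likes south that that P S small small small => likes south that likes south that that P that S small small small => likes south that likes south that that likes south that that S small small small => likes south that likes south that that likes south that that likes small small small

S => P S small   [S ::= P S small]
P S small => likes south that S small   [P ::= likes south that]
likes south that S small => likes south that P S small small   [S ::= P S small]
likes south that P S small small => likes south that P that S small small   [P ::= P that]
likes south that P that S small small => likes south that likes south that that S small small   [P ::= likes south that]
likes south that likes south that that S small small => likes south that likes south that that P S small small small   [S ::= P S small]
likes south that likes south that that P S small small small => likes south that likes south that that P that S small small small   [P ::= P that]
likes south that likes south that that P that S small small small => likes south that likes south that that likes south that that S small small small   [P ::= likes south that]
likes south that likes south that that likes south that that S small small small => likes south that likes south that that likes south that that likes small small small   [S ::= likes]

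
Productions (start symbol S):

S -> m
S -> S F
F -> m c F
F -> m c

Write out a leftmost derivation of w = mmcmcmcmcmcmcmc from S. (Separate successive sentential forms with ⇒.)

S ⇒ SF   [S -> S F]
SF ⇒ SFF   [S -> S F]
SFF ⇒ mFF   [S -> m]
mFF ⇒ mmcFF   [F -> m c F]
mmcFF ⇒ mmcmcFF   [F -> m c F]
mmcmcFF ⇒ mmcmcmcFF   [F -> m c F]
mmcmcmcFF ⇒ mmcmcmcmcFF   [F -> m c F]
mmcmcmcmcFF ⇒ mmcmcmcmcmcFF   [F -> m c F]
mmcmcmcmcmcFF ⇒ mmcmcmcmcmcmcF   [F -> m c]
mmcmcmcmcmcmcF ⇒ mmcmcmcmcmcmcmc   [F -> m c]

S ⇒ SF ⇒ SFF ⇒ mFF ⇒ mmcFF ⇒ mmcmcFF ⇒ mmcmcmcFF ⇒ mmcmcmcmcFF ⇒ mmcmcmcmcmcFF ⇒ mmcmcmcmcmcmcF ⇒ mmcmcmcmcmcmcmc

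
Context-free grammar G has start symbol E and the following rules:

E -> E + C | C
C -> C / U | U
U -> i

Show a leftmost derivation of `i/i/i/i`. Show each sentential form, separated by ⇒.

E ⇒ C ⇒ C/U ⇒ C/U/U ⇒ C/U/U/U ⇒ U/U/U/U ⇒ i/U/U/U ⇒ i/i/U/U ⇒ i/i/i/U ⇒ i/i/i/i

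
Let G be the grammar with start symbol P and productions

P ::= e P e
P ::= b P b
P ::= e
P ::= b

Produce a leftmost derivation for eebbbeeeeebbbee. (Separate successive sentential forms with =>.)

P=>ePe=>eePee=>eebPbee=>eebbPbbee=>eebbbPbbbee=>eebbbePebbbee=>eebbbeePeebbbee=>eebbbeeeeebbbee

P => ePe   [P ::= e P e]
ePe => eePee   [P ::= e P e]
eePee => eebPbee   [P ::= b P b]
eebPbee => eebbPbbee   [P ::= b P b]
eebbPbbee => eebbbPbbbee   [P ::= b P b]
eebbbPbbbee => eebbbePebbbee   [P ::= e P e]
eebbbePebbbee => eebbbeePeebbbee   [P ::= e P e]
eebbbeePeebbbee => eebbbeeeeebbbee   [P ::= e]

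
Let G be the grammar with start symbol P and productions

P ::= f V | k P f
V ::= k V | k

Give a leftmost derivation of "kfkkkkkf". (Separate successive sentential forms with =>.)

P => kPf => kfVf => kfkVf => kfkkVf => kfkkkVf => kfkkkkVf => kfkkkkkf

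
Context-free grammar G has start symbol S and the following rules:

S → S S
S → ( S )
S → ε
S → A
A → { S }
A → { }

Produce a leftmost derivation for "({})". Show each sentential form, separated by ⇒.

S ⇒ (S) ⇒ (SS) ⇒ (AS) ⇒ ({}S) ⇒ ({})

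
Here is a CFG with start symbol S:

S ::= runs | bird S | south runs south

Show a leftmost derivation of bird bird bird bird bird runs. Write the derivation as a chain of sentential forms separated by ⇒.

S ⇒ bird S   [S ::= bird S]
bird S ⇒ bird bird S   [S ::= bird S]
bird bird S ⇒ bird bird bird S   [S ::= bird S]
bird bird bird S ⇒ bird bird bird bird S   [S ::= bird S]
bird bird bird bird S ⇒ bird bird bird bird bird S   [S ::= bird S]
bird bird bird bird bird S ⇒ bird bird bird bird bird runs   [S ::= runs]

S ⇒ bird S ⇒ bird bird S ⇒ bird bird bird S ⇒ bird bird bird bird S ⇒ bird bird bird bird bird S ⇒ bird bird bird bird bird runs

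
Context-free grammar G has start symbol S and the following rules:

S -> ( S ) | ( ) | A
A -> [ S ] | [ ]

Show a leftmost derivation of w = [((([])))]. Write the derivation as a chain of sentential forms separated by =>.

S => A   [S -> A]
A => [S]   [A -> [ S ]]
[S] => [(S)]   [S -> ( S )]
[(S)] => [((S))]   [S -> ( S )]
[((S))] => [(((S)))]   [S -> ( S )]
[(((S)))] => [(((A)))]   [S -> A]
[(((A)))] => [((([])))]   [A -> [ ]]

S=>A=>[S]=>[(S)]=>[((S))]=>[(((S)))]=>[(((A)))]=>[((([])))]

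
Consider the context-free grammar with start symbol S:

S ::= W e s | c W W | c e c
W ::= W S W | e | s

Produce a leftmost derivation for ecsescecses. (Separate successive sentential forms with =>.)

S=>Wes=>WSWes=>WSWSWes=>eSWSWes=>ecWWWSWes=>ecsWWSWes=>ecseWSWes=>ecsesSWes=>ecsescecWes=>ecsescecses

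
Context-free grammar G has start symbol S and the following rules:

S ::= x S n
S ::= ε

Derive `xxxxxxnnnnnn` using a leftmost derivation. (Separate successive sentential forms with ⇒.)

S⇒xSn⇒xxSnn⇒xxxSnnn⇒xxxxSnnnn⇒xxxxxSnnnnn⇒xxxxxxSnnnnnn⇒xxxxxxnnnnnn

S ⇒ xSn   [S ::= x S n]
xSn ⇒ xxSnn   [S ::= x S n]
xxSnn ⇒ xxxSnnn   [S ::= x S n]
xxxSnnn ⇒ xxxxSnnnn   [S ::= x S n]
xxxxSnnnn ⇒ xxxxxSnnnnn   [S ::= x S n]
xxxxxSnnnnn ⇒ xxxxxxSnnnnnn   [S ::= x S n]
xxxxxxSnnnnnn ⇒ xxxxxxnnnnnn   [S ::= ε]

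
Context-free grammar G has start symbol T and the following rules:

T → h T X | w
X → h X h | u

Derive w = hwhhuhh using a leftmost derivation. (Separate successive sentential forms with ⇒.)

T ⇒ hTX   [T → h T X]
hTX ⇒ hwX   [T → w]
hwX ⇒ hwhXh   [X → h X h]
hwhXh ⇒ hwhhXhh   [X → h X h]
hwhhXhh ⇒ hwhhuhh   [X → u]

T ⇒ hTX ⇒ hwX ⇒ hwhXh ⇒ hwhhXhh ⇒ hwhhuhh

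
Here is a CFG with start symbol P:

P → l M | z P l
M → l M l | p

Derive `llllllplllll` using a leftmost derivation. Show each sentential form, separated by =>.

P => lM => llMl => lllMll => llllMlll => lllllMllll => llllllMlllll => llllllplllll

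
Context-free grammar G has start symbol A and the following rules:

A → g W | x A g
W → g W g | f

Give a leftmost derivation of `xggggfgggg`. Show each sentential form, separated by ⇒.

A ⇒ xAg   [A → x A g]
xAg ⇒ xgWg   [A → g W]
xgWg ⇒ xggWgg   [W → g W g]
xggWgg ⇒ xgggWggg   [W → g W g]
xgggWggg ⇒ xggggWgggg   [W → g W g]
xggggWgggg ⇒ xggggfgggg   [W → f]

A ⇒ xAg ⇒ xgWg ⇒ xggWgg ⇒ xgggWggg ⇒ xggggWgggg ⇒ xggggfgggg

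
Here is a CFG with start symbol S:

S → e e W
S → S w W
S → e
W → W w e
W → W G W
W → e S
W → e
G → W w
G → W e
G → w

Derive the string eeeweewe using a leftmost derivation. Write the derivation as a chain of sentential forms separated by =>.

S => eeW   [S → e e W]
eeW => eeWGW   [W → W G W]
eeWGW => eeeGW   [W → e]
eeeGW => eeewW   [G → w]
eeewW => eeewWwe   [W → W w e]
eeewWwe => eeeweSwe   [W → e S]
eeeweSwe => eeeweewe   [S → e]

S => eeW => eeWGW => eeeGW => eeewW => eeewWwe => eeeweSwe => eeeweewe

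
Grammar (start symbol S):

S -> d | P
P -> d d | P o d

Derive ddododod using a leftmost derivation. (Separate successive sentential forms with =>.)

S => P => Pod => Podod => Pododod => ddododod

S => P   [S -> P]
P => Pod   [P -> P o d]
Pod => Podod   [P -> P o d]
Podod => Pododod   [P -> P o d]
Pododod => ddododod   [P -> d d]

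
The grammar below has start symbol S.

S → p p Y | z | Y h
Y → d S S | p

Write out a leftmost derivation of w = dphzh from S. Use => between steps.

S => Yh   [S → Y h]
Yh => dSSh   [Y → d S S]
dSSh => dYhSh   [S → Y h]
dYhSh => dphSh   [Y → p]
dphSh => dphzh   [S → z]

S => Yh => dSSh => dYhSh => dphSh => dphzh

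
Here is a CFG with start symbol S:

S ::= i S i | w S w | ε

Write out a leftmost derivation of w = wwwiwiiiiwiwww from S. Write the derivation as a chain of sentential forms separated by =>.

S=>wSw=>wwSww=>wwwSwww=>wwwiSiwww=>wwwiwSwiwww=>wwwiwiSiwiwww=>wwwiwiiSiiwiwww=>wwwiwiiiiwiwww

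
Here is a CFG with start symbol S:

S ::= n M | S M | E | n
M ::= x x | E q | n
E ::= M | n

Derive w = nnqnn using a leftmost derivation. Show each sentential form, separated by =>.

S => SM   [S ::= S M]
SM => SMM   [S ::= S M]
SMM => nMMM   [S ::= n M]
nMMM => nEqMM   [M ::= E q]
nEqMM => nnqMM   [E ::= n]
nnqMM => nnqnM   [M ::= n]
nnqnM => nnqnn   [M ::= n]

S => SM => SMM => nMMM => nEqMM => nnqMM => nnqnM => nnqnn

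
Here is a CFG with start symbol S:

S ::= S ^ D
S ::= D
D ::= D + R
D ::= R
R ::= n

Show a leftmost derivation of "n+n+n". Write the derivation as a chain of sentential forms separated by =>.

S => D => D+R => D+R+R => R+R+R => n+R+R => n+n+R => n+n+n

S => D   [S ::= D]
D => D+R   [D ::= D + R]
D+R => D+R+R   [D ::= D + R]
D+R+R => R+R+R   [D ::= R]
R+R+R => n+R+R   [R ::= n]
n+R+R => n+n+R   [R ::= n]
n+n+R => n+n+n   [R ::= n]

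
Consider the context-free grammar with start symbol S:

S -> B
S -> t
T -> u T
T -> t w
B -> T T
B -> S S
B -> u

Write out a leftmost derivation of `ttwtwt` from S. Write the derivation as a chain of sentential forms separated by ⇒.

S ⇒ B   [S -> B]
B ⇒ SS   [B -> S S]
SS ⇒ BS   [S -> B]
BS ⇒ SSS   [B -> S S]
SSS ⇒ tSS   [S -> t]
tSS ⇒ tBS   [S -> B]
tBS ⇒ tTTS   [B -> T T]
tTTS ⇒ ttwTS   [T -> t w]
ttwTS ⇒ ttwtwS   [T -> t w]
ttwtwS ⇒ ttwtwt   [S -> t]

S ⇒ B ⇒ SS ⇒ BS ⇒ SSS ⇒ tSS ⇒ tBS ⇒ tTTS ⇒ ttwTS ⇒ ttwtwS ⇒ ttwtwt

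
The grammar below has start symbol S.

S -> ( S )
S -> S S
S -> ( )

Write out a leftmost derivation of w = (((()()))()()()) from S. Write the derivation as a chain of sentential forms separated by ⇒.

S⇒(S)⇒(SS)⇒(SSS)⇒(SSSS)⇒((S)SSS)⇒(((S))SSS)⇒(((SS))SSS)⇒(((()S))SSS)⇒(((()()))SSS)⇒(((()()))()SS)⇒(((()()))()()S)⇒(((()()))()()())

S ⇒ (S)   [S -> ( S )]
(S) ⇒ (SS)   [S -> S S]
(SS) ⇒ (SSS)   [S -> S S]
(SSS) ⇒ (SSSS)   [S -> S S]
(SSSS) ⇒ ((S)SSS)   [S -> ( S )]
((S)SSS) ⇒ (((S))SSS)   [S -> ( S )]
(((S))SSS) ⇒ (((SS))SSS)   [S -> S S]
(((SS))SSS) ⇒ (((()S))SSS)   [S -> ( )]
(((()S))SSS) ⇒ (((()()))SSS)   [S -> ( )]
(((()()))SSS) ⇒ (((()()))()SS)   [S -> ( )]
(((()()))()SS) ⇒ (((()()))()()S)   [S -> ( )]
(((()()))()()S) ⇒ (((()()))()()())   [S -> ( )]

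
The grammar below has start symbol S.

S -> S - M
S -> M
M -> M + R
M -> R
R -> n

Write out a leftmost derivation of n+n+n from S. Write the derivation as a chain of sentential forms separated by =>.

S=>M=>M+R=>M+R+R=>R+R+R=>n+R+R=>n+n+R=>n+n+n

S => M   [S -> M]
M => M+R   [M -> M + R]
M+R => M+R+R   [M -> M + R]
M+R+R => R+R+R   [M -> R]
R+R+R => n+R+R   [R -> n]
n+R+R => n+n+R   [R -> n]
n+n+R => n+n+n   [R -> n]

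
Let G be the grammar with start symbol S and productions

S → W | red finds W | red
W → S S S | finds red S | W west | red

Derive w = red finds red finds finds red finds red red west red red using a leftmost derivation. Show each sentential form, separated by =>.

S => red finds W   [S → red finds W]
red finds W => red finds S S S   [W → S S S]
red finds S S S => red finds red finds W S S   [S → red finds W]
red finds red finds W S S => red finds red finds W west S S   [W → W west]
red finds red finds W west S S => red finds red finds finds red S west S S   [W → finds red S]
red finds red finds finds red S west S S => red finds red finds finds red W west S S   [S → W]
red finds red finds finds red W west S S => red finds red finds finds red finds red S west S S   [W → finds red S]
red finds red finds finds red finds red S west S S => red finds red finds finds red finds red red west S S   [S → red]
red finds red finds finds red finds red red west S S => red finds red finds finds red finds red red west red S   [S → red]
red finds red finds finds red finds red red west red S => red finds red finds finds red finds red red west red red   [S → red]

S => red finds W => red finds S S S => red finds red finds W S S => red finds red finds W west S S => red finds red finds finds red S west S S => red finds red finds finds red W west S S => red finds red finds finds red finds red S west S S => red finds red finds finds red finds red red west S S => red finds red finds finds red finds red red west red S => red finds red finds finds red finds red red west red red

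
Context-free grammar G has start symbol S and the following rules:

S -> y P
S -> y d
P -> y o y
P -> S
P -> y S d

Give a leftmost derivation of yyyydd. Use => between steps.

S => yP => yySd => yyyPd => yyySd => yyyydd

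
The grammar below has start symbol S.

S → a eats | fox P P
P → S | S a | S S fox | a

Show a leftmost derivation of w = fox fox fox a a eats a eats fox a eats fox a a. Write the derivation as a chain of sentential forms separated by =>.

S => fox P P   [S → fox P P]
fox P P => fox S P   [P → S]
fox S P => fox fox P P P   [S → fox P P]
fox fox P P P => fox fox S S fox P P   [P → S S fox]
fox fox S S fox P P => fox fox fox P P S fox P P   [S → fox P P]
fox fox fox P P S fox P P => fox fox fox a P S fox P P   [P → a]
fox fox fox a P S fox P P => fox fox fox a S S fox S fox P P   [P → S S fox]
fox fox fox a S S fox S fox P P => fox fox fox a a eats S fox S fox P P   [S → a eats]
fox fox fox a a eats S fox S fox P P => fox fox fox a a eats a eats fox S fox P P   [S → a eats]
fox fox fox a a eats a eats fox S fox P P => fox fox fox a a eats a eats fox a eats fox P P   [S → a eats]
fox fox fox a a eats a eats fox a eats fox P P => fox fox fox a a eats a eats fox a eats fox a P   [P → a]
fox fox fox a a eats a eats fox a eats fox a P => fox fox fox a a eats a eats fox a eats fox a a   [P → a]

S => fox P P => fox S P => fox fox P P P => fox fox S S fox P P => fox fox fox P P S fox P P => fox fox fox a P S fox P P => fox fox fox a S S fox S fox P P => fox fox fox a a eats S fox S fox P P => fox fox fox a a eats a eats fox S fox P P => fox fox fox a a eats a eats fox a eats fox P P => fox fox fox a a eats a eats fox a eats fox a P => fox fox fox a a eats a eats fox a eats fox a a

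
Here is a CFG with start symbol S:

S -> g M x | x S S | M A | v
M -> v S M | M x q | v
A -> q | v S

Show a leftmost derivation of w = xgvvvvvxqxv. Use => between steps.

S => xSS   [S -> x S S]
xSS => xgMxS   [S -> g M x]
xgMxS => xgvSMxS   [M -> v S M]
xgvSMxS => xgvvMxS   [S -> v]
xgvvMxS => xgvvMxqxS   [M -> M x q]
xgvvMxqxS => xgvvvSMxqxS   [M -> v S M]
xgvvvSMxqxS => xgvvvvMxqxS   [S -> v]
xgvvvvMxqxS => xgvvvvvxqxS   [M -> v]
xgvvvvvxqxS => xgvvvvvxqxv   [S -> v]

S => xSS => xgMxS => xgvSMxS => xgvvMxS => xgvvMxqxS => xgvvvSMxqxS => xgvvvvMxqxS => xgvvvvvxqxS => xgvvvvvxqxv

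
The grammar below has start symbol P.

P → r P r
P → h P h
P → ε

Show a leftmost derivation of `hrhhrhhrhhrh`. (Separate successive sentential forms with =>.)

P=>hPh=>hrPrh=>hrhPhrh=>hrhhPhhrh=>hrhhrPrhhrh=>hrhhrhPhrhhrh=>hrhhrhhrhhrh

P => hPh   [P → h P h]
hPh => hrPrh   [P → r P r]
hrPrh => hrhPhrh   [P → h P h]
hrhPhrh => hrhhPhhrh   [P → h P h]
hrhhPhhrh => hrhhrPrhhrh   [P → r P r]
hrhhrPrhhrh => hrhhrhPhrhhrh   [P → h P h]
hrhhrhPhrhhrh => hrhhrhhrhhrh   [P → ε]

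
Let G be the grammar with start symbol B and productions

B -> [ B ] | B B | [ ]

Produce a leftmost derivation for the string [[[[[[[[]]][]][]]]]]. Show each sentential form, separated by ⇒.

B⇒[B]⇒[[B]]⇒[[[B]]]⇒[[[[B]]]]⇒[[[[BB]]]]⇒[[[[[B]B]]]]⇒[[[[[BB]B]]]]⇒[[[[[[B]B]B]]]]⇒[[[[[[[B]]B]B]]]]⇒[[[[[[[[]]]B]B]]]]⇒[[[[[[[[]]][]]B]]]]⇒[[[[[[[[]]][]][]]]]]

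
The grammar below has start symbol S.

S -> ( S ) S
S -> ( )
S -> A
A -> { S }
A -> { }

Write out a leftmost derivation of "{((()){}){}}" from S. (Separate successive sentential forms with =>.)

S=>A=>{S}=>{(S)S}=>{((S)S)S}=>{((())S)S}=>{((())A)S}=>{((()){})S}=>{((()){})A}=>{((()){}){}}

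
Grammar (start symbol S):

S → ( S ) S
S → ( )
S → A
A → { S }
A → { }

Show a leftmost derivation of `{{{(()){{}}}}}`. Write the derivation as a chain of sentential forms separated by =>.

S => A => {S} => {A} => {{S}} => {{A}} => {{{S}}} => {{{(S)S}}} => {{{(())S}}} => {{{(())A}}} => {{{(()){S}}}} => {{{(()){A}}}} => {{{(()){{}}}}}

S => A   [S → A]
A => {S}   [A → { S }]
{S} => {A}   [S → A]
{A} => {{S}}   [A → { S }]
{{S}} => {{A}}   [S → A]
{{A}} => {{{S}}}   [A → { S }]
{{{S}}} => {{{(S)S}}}   [S → ( S ) S]
{{{(S)S}}} => {{{(())S}}}   [S → ( )]
{{{(())S}}} => {{{(())A}}}   [S → A]
{{{(())A}}} => {{{(()){S}}}}   [A → { S }]
{{{(()){S}}}} => {{{(()){A}}}}   [S → A]
{{{(()){A}}}} => {{{(()){{}}}}}   [A → { }]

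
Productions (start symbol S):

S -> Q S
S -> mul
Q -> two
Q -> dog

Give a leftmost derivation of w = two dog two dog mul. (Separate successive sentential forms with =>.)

S => Q S   [S -> Q S]
Q S => two S   [Q -> two]
two S => two Q S   [S -> Q S]
two Q S => two dog S   [Q -> dog]
two dog S => two dog Q S   [S -> Q S]
two dog Q S => two dog two S   [Q -> two]
two dog two S => two dog two Q S   [S -> Q S]
two dog two Q S => two dog two dog S   [Q -> dog]
two dog two dog S => two dog two dog mul   [S -> mul]

S => Q S => two S => two Q S => two dog S => two dog Q S => two dog two S => two dog two Q S => two dog two dog S => two dog two dog mul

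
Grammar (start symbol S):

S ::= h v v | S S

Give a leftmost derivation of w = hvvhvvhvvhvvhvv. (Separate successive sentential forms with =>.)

S => SS   [S ::= S S]
SS => SSS   [S ::= S S]
SSS => SSSS   [S ::= S S]
SSSS => hvvSSS   [S ::= h v v]
hvvSSS => hvvhvvSS   [S ::= h v v]
hvvhvvSS => hvvhvvSSS   [S ::= S S]
hvvhvvSSS => hvvhvvhvvSS   [S ::= h v v]
hvvhvvhvvSS => hvvhvvhvvhvvS   [S ::= h v v]
hvvhvvhvvhvvS => hvvhvvhvvhvvhvv   [S ::= h v v]

S=>SS=>SSS=>SSSS=>hvvSSS=>hvvhvvSS=>hvvhvvSSS=>hvvhvvhvvSS=>hvvhvvhvvhvvS=>hvvhvvhvvhvvhvv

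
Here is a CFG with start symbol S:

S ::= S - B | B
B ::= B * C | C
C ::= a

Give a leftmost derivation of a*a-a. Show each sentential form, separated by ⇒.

S ⇒ S-B ⇒ B-B ⇒ B*C-B ⇒ C*C-B ⇒ a*C-B ⇒ a*a-B ⇒ a*a-C ⇒ a*a-a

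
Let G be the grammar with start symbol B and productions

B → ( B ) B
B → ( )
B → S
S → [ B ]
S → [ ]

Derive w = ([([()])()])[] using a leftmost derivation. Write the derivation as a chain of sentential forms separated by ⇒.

B ⇒ (B)B ⇒ (S)B ⇒ ([B])B ⇒ ([(B)B])B ⇒ ([(S)B])B ⇒ ([([B])B])B ⇒ ([([()])B])B ⇒ ([([()])()])B ⇒ ([([()])()])S ⇒ ([([()])()])[]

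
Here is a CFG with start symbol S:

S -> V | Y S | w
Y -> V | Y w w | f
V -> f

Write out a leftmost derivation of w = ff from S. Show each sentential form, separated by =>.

S => YS => VS => fS => fV => ff

S => YS   [S -> Y S]
YS => VS   [Y -> V]
VS => fS   [V -> f]
fS => fV   [S -> V]
fV => ff   [V -> f]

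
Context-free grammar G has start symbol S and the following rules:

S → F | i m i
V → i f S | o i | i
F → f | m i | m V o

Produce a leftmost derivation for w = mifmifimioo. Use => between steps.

S=>F=>mVo=>mifSo=>mifFo=>mifmVoo=>mifmifSoo=>mifmifimioo

S => F   [S → F]
F => mVo   [F → m V o]
mVo => mifSo   [V → i f S]
mifSo => mifFo   [S → F]
mifFo => mifmVoo   [F → m V o]
mifmVoo => mifmifSoo   [V → i f S]
mifmifSoo => mifmifimioo   [S → i m i]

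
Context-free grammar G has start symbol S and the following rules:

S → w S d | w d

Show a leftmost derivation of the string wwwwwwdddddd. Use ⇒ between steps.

S ⇒ wSd   [S → w S d]
wSd ⇒ wwSdd   [S → w S d]
wwSdd ⇒ wwwSddd   [S → w S d]
wwwSddd ⇒ wwwwSdddd   [S → w S d]
wwwwSdddd ⇒ wwwwwSddddd   [S → w S d]
wwwwwSddddd ⇒ wwwwwwdddddd   [S → w d]

S⇒wSd⇒wwSdd⇒wwwSddd⇒wwwwSdddd⇒wwwwwSddddd⇒wwwwwwdddddd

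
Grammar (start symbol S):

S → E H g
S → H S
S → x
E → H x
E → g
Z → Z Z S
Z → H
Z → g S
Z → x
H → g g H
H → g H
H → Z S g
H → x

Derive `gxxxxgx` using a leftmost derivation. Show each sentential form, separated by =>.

S=>HS=>gHS=>gZSgS=>gZZSSgS=>gHZSSgS=>gxZSSgS=>gxxSSgS=>gxxxSgS=>gxxxxgS=>gxxxxgx

S => HS   [S → H S]
HS => gHS   [H → g H]
gHS => gZSgS   [H → Z S g]
gZSgS => gZZSSgS   [Z → Z Z S]
gZZSSgS => gHZSSgS   [Z → H]
gHZSSgS => gxZSSgS   [H → x]
gxZSSgS => gxxSSgS   [Z → x]
gxxSSgS => gxxxSgS   [S → x]
gxxxSgS => gxxxxgS   [S → x]
gxxxxgS => gxxxxgx   [S → x]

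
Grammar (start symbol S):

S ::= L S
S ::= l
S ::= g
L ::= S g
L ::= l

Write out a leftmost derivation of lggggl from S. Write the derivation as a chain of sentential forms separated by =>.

S=>LS=>lS=>lLS=>lSgS=>lLSgS=>lSgSgS=>lggSgS=>lggggS=>lggggl

S => LS   [S ::= L S]
LS => lS   [L ::= l]
lS => lLS   [S ::= L S]
lLS => lSgS   [L ::= S g]
lSgS => lLSgS   [S ::= L S]
lLSgS => lSgSgS   [L ::= S g]
lSgSgS => lggSgS   [S ::= g]
lggSgS => lggggS   [S ::= g]
lggggS => lggggl   [S ::= l]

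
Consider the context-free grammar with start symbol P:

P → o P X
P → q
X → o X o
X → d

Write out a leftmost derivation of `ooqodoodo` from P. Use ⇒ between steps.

P ⇒ oPX ⇒ ooPXX ⇒ ooqXX ⇒ ooqoXoX ⇒ ooqodoX ⇒ ooqodooXo ⇒ ooqodoodo

P ⇒ oPX   [P → o P X]
oPX ⇒ ooPXX   [P → o P X]
ooPXX ⇒ ooqXX   [P → q]
ooqXX ⇒ ooqoXoX   [X → o X o]
ooqoXoX ⇒ ooqodoX   [X → d]
ooqodoX ⇒ ooqodooXo   [X → o X o]
ooqodooXo ⇒ ooqodoodo   [X → d]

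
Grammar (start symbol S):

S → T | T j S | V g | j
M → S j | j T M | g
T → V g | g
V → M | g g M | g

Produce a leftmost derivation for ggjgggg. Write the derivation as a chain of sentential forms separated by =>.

S => Vg => ggMg => ggjTMg => ggjVgMg => ggjggMg => ggjgggg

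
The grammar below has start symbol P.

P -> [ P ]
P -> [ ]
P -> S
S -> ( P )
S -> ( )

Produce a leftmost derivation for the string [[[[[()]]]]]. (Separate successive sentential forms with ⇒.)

P⇒[P]⇒[[P]]⇒[[[P]]]⇒[[[[P]]]]⇒[[[[[P]]]]]⇒[[[[[S]]]]]⇒[[[[[()]]]]]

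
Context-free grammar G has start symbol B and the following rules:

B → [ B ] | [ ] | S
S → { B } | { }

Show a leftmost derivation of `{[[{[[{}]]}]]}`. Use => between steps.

B => S   [B → S]
S => {B}   [S → { B }]
{B} => {[B]}   [B → [ B ]]
{[B]} => {[[B]]}   [B → [ B ]]
{[[B]]} => {[[S]]}   [B → S]
{[[S]]} => {[[{B}]]}   [S → { B }]
{[[{B}]]} => {[[{[B]}]]}   [B → [ B ]]
{[[{[B]}]]} => {[[{[[B]]}]]}   [B → [ B ]]
{[[{[[B]]}]]} => {[[{[[S]]}]]}   [B → S]
{[[{[[S]]}]]} => {[[{[[{}]]}]]}   [S → { }]

B => S => {B} => {[B]} => {[[B]]} => {[[S]]} => {[[{B}]]} => {[[{[B]}]]} => {[[{[[B]]}]]} => {[[{[[S]]}]]} => {[[{[[{}]]}]]}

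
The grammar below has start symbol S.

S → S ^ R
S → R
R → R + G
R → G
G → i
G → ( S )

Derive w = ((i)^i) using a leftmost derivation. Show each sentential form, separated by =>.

S=>R=>G=>(S)=>(S^R)=>(R^R)=>(G^R)=>((S)^R)=>((R)^R)=>((G)^R)=>((i)^R)=>((i)^G)=>((i)^i)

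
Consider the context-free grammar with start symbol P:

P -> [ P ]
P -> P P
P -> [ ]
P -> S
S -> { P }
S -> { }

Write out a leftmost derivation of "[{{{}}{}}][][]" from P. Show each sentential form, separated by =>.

P => PP   [P -> P P]
PP => PPP   [P -> P P]
PPP => [P]PP   [P -> [ P ]]
[P]PP => [S]PP   [P -> S]
[S]PP => [{P}]PP   [S -> { P }]
[{P}]PP => [{PP}]PP   [P -> P P]
[{PP}]PP => [{SP}]PP   [P -> S]
[{SP}]PP => [{{P}P}]PP   [S -> { P }]
[{{P}P}]PP => [{{S}P}]PP   [P -> S]
[{{S}P}]PP => [{{{}}P}]PP   [S -> { }]
[{{{}}P}]PP => [{{{}}S}]PP   [P -> S]
[{{{}}S}]PP => [{{{}}{}}]PP   [S -> { }]
[{{{}}{}}]PP => [{{{}}{}}][]P   [P -> [ ]]
[{{{}}{}}][]P => [{{{}}{}}][][]   [P -> [ ]]

P=>PP=>PPP=>[P]PP=>[S]PP=>[{P}]PP=>[{PP}]PP=>[{SP}]PP=>[{{P}P}]PP=>[{{S}P}]PP=>[{{{}}P}]PP=>[{{{}}S}]PP=>[{{{}}{}}]PP=>[{{{}}{}}][]P=>[{{{}}{}}][][]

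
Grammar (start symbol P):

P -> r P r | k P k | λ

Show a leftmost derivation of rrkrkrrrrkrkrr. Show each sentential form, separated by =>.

P => rPr => rrPrr => rrkPkrr => rrkrPrkrr => rrkrkPkrkrr => rrkrkrPrkrkrr => rrkrkrrPrrkrkrr => rrkrkrrrrkrkrr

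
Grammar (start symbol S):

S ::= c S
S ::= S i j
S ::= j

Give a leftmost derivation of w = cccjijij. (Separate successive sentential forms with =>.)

S => Sij => cSij => ccSij => cccSij => cccSijij => cccjijij

S => Sij   [S ::= S i j]
Sij => cSij   [S ::= c S]
cSij => ccSij   [S ::= c S]
ccSij => cccSij   [S ::= c S]
cccSij => cccSijij   [S ::= S i j]
cccSijij => cccjijij   [S ::= j]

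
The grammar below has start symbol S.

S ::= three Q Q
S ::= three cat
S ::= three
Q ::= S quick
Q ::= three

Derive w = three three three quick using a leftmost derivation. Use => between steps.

S => three Q Q => three three Q => three three S quick => three three three quick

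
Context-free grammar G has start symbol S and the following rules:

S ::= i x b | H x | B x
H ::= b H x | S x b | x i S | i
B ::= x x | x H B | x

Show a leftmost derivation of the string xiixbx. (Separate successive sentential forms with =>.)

S => Hx   [S ::= H x]
Hx => xiSx   [H ::= x i S]
xiSx => xiixbx   [S ::= i x b]

S=>Hx=>xiSx=>xiixbx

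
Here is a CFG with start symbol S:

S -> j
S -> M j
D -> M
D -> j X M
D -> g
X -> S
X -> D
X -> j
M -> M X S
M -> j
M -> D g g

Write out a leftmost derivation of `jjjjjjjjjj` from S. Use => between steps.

S => Mj => MXSj => MXSXSj => MXSXSXSj => MXSXSXSXSj => jXSXSXSXSj => jjSXSXSXSj => jjjXSXSXSj => jjjjSXSXSj => jjjjjXSXSj => jjjjjjSXSj => jjjjjjjXSj => jjjjjjjjSj => jjjjjjjjjj

S => Mj   [S -> M j]
Mj => MXSj   [M -> M X S]
MXSj => MXSXSj   [M -> M X S]
MXSXSj => MXSXSXSj   [M -> M X S]
MXSXSXSj => MXSXSXSXSj   [M -> M X S]
MXSXSXSXSj => jXSXSXSXSj   [M -> j]
jXSXSXSXSj => jjSXSXSXSj   [X -> j]
jjSXSXSXSj => jjjXSXSXSj   [S -> j]
jjjXSXSXSj => jjjjSXSXSj   [X -> j]
jjjjSXSXSj => jjjjjXSXSj   [S -> j]
jjjjjXSXSj => jjjjjjSXSj   [X -> j]
jjjjjjSXSj => jjjjjjjXSj   [S -> j]
jjjjjjjXSj => jjjjjjjjSj   [X -> j]
jjjjjjjjSj => jjjjjjjjjj   [S -> j]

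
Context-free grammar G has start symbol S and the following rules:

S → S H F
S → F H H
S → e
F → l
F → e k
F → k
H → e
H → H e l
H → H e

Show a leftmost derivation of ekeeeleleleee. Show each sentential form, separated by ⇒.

S ⇒ FHH ⇒ ekHH ⇒ ekHeH ⇒ ekHeleH ⇒ ekHeleleH ⇒ ekHeleleleH ⇒ ekHeeleleleH ⇒ ekeeeleleleH ⇒ ekeeeleleleHe ⇒ ekeeeleleleee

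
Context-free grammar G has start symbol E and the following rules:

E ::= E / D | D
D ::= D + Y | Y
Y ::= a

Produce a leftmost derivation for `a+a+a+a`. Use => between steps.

E => D   [E ::= D]
D => D+Y   [D ::= D + Y]
D+Y => D+Y+Y   [D ::= D + Y]
D+Y+Y => D+Y+Y+Y   [D ::= D + Y]
D+Y+Y+Y => Y+Y+Y+Y   [D ::= Y]
Y+Y+Y+Y => a+Y+Y+Y   [Y ::= a]
a+Y+Y+Y => a+a+Y+Y   [Y ::= a]
a+a+Y+Y => a+a+a+Y   [Y ::= a]
a+a+a+Y => a+a+a+a   [Y ::= a]

E=>D=>D+Y=>D+Y+Y=>D+Y+Y+Y=>Y+Y+Y+Y=>a+Y+Y+Y=>a+a+Y+Y=>a+a+a+Y=>a+a+a+a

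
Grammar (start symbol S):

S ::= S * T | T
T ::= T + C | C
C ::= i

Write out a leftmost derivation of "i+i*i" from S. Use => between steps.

S => S*T => T*T => T+C*T => C+C*T => i+C*T => i+i*T => i+i*C => i+i*i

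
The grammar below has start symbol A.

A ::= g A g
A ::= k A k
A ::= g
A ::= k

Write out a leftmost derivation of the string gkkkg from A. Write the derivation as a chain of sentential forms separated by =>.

A => gAg   [A ::= g A g]
gAg => gkAkg   [A ::= k A k]
gkAkg => gkkkg   [A ::= k]

A => gAg => gkAkg => gkkkg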